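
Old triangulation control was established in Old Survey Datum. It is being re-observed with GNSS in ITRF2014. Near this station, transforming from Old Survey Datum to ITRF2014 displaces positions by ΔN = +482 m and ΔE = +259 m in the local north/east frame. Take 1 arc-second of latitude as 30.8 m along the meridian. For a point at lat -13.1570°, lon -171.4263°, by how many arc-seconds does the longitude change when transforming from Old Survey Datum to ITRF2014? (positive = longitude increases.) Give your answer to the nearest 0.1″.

At latitude -13.1570°, cos φ = 0.973750.
1″ of longitude at this latitude = 30.80 × cos φ = 29.9915 m, so Δλ = 259.0 / 29.9915 = 8.636″.

Δλ = 8.6″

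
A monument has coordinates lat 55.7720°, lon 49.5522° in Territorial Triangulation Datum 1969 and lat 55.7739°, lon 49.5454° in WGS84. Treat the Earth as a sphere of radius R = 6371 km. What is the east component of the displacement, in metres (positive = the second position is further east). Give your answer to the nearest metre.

ΔE = -425 m

Δφ = 55.7739° − 55.7720° = +0.0019°; Δλ = 49.5454° − 49.5522° = -0.0068°.
1° along a meridian = πR/180 = 111195 m.
ΔN = Δφ × 111195 = 211.3 m; ΔE = Δλ × 111195 × cos(55.7720°) = -0.0068 × 111195 × 0.562487 = -425.3 m.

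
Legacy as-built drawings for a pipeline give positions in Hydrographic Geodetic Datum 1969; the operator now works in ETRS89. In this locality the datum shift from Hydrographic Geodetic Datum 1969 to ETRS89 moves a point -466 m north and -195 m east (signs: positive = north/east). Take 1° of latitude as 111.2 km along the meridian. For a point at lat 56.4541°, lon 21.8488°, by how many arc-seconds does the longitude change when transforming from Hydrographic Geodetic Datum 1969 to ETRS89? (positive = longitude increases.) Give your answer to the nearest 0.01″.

Δλ = -11.42″

At latitude 56.4541°, cos φ = 0.552605.
1° of longitude at this latitude = 111.2 × cos φ = 61.45 km, so Δλ = -195.0 / 61449.7 = -0.0031733° = -11.424″.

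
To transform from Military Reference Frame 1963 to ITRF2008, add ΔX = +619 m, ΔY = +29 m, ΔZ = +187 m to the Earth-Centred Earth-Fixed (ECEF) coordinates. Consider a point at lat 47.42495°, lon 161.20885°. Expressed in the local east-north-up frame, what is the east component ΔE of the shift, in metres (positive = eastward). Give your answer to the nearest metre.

ΔE = -227 m

The local east axis at (φ, λ) is (−sin λ, cos λ, 0), so ΔE = −sin(161.20885°)·619 + cos(161.20885°)·29 = -226.85 m.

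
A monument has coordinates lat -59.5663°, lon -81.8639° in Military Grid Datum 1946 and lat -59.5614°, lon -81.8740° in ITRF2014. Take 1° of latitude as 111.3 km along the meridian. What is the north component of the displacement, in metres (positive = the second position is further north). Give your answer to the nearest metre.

ΔN = 545 m

Δφ = -59.5614° − -59.5663° = +0.0049°; Δλ = -81.8740° − -81.8639° = -0.0101°.
ΔN = Δφ × 111300 = 545.4 m; ΔE = Δλ × 111300 × cos(-59.5663°) = -0.0101 × 111300 × 0.506541 = -569.4 m.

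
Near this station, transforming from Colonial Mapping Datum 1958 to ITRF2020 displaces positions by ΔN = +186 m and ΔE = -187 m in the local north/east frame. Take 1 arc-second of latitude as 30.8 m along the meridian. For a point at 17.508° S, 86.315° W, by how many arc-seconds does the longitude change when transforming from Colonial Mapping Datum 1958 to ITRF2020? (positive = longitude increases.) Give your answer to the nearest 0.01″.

Δλ = -6.37″

At latitude -17.508°, cos φ = 0.953675.
1″ of longitude at this latitude = 30.80 × cos φ = 29.3732 m, so Δλ = -187.0 / 29.3732 = -6.366″.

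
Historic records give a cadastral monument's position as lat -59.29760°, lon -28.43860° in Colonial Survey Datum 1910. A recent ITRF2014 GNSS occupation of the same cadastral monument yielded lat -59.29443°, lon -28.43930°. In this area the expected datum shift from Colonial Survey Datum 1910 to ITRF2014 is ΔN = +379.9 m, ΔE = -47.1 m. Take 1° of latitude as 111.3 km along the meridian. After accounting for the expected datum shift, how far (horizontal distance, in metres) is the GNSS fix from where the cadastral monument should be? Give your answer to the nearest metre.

28 m

Observed coordinate differences: Δφ = +0.00317°, Δλ = -0.00070°.
Converting to metres (1° lat = 111300 m, cos φ = 0.510579): observed ΔN = 352.8 m, observed ΔE = -39.8 m.
Subtracting the expected shift leaves a residual of 352.8 − (379.9) = -27.1 m north and -39.8 − (-47.1) = 7.3 m east.
Residual distance = √((-27.1)² + 7.3²) = 28.1 m.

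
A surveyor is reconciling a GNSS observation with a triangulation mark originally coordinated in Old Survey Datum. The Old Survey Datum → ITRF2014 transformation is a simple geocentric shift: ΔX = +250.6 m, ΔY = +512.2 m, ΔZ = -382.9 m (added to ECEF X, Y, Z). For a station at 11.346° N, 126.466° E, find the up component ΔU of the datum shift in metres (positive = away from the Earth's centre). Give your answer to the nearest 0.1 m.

ΔU = 182.5 m

At φ = 11.346°, λ = 126.466°: sin φ = 0.196733, cos φ = 0.980457, sin λ = 0.804210, cos λ = -0.594346.
ΔU = cos φ cos λ·ΔX + cos φ sin λ·ΔY + sin φ·ΔZ = (0.980457)(-0.594346)(250.6) + (0.980457)(0.804210)(512.2) + (0.196733)(-382.9) = 182.50 m.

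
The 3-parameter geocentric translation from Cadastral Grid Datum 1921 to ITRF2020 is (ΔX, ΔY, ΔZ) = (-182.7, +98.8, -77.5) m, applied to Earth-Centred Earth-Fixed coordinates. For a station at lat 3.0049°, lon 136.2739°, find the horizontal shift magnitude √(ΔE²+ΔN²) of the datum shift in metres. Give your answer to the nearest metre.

104 m

The local east axis at (φ, λ) is (−sin λ, cos λ, 0), so ΔE = −sin(136.2739°)·(-182.7) + cos(136.2739°)·98.8 = 54.89 m.
The local north axis is (−sin φ cos λ, −sin φ sin λ, cos φ), giving ΔN = -6.921 − 3.580 − 77.393 = -87.89 m.
Horizontal magnitude = √(ΔE² + ΔN²) = √(54.89² + (-87.89)²) = 103.62 m.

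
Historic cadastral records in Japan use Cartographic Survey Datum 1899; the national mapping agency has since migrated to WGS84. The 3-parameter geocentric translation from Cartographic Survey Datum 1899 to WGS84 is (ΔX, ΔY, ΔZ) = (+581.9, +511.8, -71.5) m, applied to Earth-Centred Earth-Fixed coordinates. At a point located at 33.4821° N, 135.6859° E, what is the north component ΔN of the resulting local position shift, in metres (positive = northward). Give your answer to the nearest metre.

The local north axis is (−sin φ cos λ, −sin φ sin λ, cos φ), giving ΔN = 229.697 − 197.246 − 59.635 = -27.18 m.

ΔN = -27 m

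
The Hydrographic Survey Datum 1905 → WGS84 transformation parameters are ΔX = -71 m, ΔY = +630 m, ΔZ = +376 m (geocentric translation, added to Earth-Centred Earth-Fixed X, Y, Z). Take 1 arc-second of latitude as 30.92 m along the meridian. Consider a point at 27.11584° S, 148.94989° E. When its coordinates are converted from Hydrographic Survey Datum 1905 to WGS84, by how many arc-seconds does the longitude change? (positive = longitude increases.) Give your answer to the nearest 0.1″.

sin φ = -0.455791, cos φ = 0.890087, sin λ = 0.515788, cos λ = -0.856717.
East component: ΔE = −sin λ·ΔX + cos λ·ΔY = −(0.515788)(-71) + (-0.856717)(630) = -503.11 m.
1° of latitude spans 3600 × 30.92 = 111312 m; at latitude φ, 1° of longitude spans that × cos φ = 99077.3 m, so Δλ = -503.11 / 99077.3 × 3600 = -18.281″.

Δλ = -18.3″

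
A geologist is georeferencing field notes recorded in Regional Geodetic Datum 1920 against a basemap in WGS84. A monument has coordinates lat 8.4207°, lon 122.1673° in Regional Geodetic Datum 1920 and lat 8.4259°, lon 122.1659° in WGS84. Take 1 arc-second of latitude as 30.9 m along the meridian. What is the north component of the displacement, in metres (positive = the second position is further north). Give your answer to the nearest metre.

ΔN = 578 m

Δφ = 8.4259° − 8.4207° = +0.0052°; Δλ = 122.1659° − 122.1673° = -0.0014°.
1° of latitude = 3600 × 30.90 = 111240 m.
ΔN = Δφ × 111240 = 578.4 m; ΔE = Δλ × 111240 × cos(8.4207°) = -0.0014 × 111240 × 0.989219 = -154.1 m.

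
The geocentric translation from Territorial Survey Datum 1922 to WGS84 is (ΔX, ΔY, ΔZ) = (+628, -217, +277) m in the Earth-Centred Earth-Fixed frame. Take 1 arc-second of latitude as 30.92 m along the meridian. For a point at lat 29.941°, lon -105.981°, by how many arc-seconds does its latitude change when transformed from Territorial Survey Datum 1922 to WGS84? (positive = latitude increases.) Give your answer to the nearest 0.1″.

Δφ = 7.2″

sin φ = 0.499108, cos φ = 0.866540, sin λ = -0.961353, cos λ = -0.275319.
North component: ΔN = −sin φ cos λ·ΔX − sin φ sin λ·ΔY + cos φ·ΔZ = −(0.499108)(-0.275319)(628) − (0.499108)(-0.961353)(-217) + (0.866540)(277) = 222.21 m.
1° of latitude spans 3600 × 30.92 = 111312 m, so Δφ = 222.21 / 111312 × 3600 = 7.187″.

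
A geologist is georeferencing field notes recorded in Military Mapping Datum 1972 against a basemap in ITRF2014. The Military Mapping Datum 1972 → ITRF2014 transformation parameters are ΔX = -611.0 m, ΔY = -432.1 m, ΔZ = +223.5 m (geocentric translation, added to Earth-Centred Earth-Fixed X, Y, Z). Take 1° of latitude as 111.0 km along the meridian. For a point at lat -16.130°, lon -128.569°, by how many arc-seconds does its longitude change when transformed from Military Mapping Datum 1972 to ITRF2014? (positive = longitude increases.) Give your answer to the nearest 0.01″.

sin φ = -0.277818, cos φ = 0.960634, sin λ = -0.781858, cos λ = -0.623457.
East component: ΔE = −sin λ·ΔX + cos λ·ΔY = −(-0.781858)(-611.0) + (-0.623457)(-432.1) = -208.32 m.
1° of latitude spans 111000 m; at latitude φ, 1° of longitude spans that × cos φ = 106630.4 m, so Δλ = -208.32 / 106630.4 × 3600 = -7.033″.

Δλ = -7.03″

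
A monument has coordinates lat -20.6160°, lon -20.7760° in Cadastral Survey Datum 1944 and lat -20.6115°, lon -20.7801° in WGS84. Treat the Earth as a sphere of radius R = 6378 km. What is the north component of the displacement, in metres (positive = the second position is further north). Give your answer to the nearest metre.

Δφ = -20.6115° − -20.6160° = +0.0045°; Δλ = -20.7801° − -20.7760° = -0.0041°.
1° along a meridian = πR/180 = 111317 m.
ΔN = Δφ × 111317 = 500.9 m; ΔE = Δλ × 111317 × cos(-20.6160°) = -0.0041 × 111317 × 0.935961 = -427.2 m.

ΔN = 501 m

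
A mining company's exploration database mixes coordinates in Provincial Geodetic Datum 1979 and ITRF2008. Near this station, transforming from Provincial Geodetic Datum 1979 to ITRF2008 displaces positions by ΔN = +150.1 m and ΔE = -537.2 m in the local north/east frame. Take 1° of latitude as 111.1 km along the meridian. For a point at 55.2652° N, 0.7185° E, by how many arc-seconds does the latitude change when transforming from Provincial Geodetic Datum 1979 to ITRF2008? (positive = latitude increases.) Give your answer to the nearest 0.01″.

Δφ = 4.86″

1° of latitude = 111.1 km, so Δφ = 150.1 / 111100 = 0.0013510° = 4.864″.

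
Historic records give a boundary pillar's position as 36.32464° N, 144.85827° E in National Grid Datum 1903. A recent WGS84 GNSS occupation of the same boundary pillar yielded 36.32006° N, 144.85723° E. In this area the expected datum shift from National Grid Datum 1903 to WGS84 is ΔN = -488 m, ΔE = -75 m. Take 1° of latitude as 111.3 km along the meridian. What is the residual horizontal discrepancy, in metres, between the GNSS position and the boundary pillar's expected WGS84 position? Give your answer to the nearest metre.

28 m

Observed coordinate differences: Δφ = -0.00458°, Δλ = -0.00104°.
Converting to metres (1° lat = 111300 m, cos φ = 0.805674): observed ΔN = -509.8 m, observed ΔE = -93.3 m.
Subtracting the expected shift leaves a residual of -509.8 − (-488) = -21.8 m north and -93.3 − (-75) = -18.3 m east.
Residual distance = √((-21.8)² + (-18.3)²) = 28.4 m.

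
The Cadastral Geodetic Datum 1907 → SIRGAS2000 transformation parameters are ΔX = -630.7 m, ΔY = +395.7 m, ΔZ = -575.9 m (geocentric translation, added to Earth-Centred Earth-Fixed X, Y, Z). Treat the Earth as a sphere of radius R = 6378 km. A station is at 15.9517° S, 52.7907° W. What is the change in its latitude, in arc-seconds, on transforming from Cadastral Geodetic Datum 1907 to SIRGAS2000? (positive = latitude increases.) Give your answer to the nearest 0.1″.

sin φ = -0.274827, cos φ = 0.961494, sin λ = -0.796432, cos λ = 0.604728.
North component: ΔN = −sin φ cos λ·ΔX − sin φ sin λ·ΔY + cos φ·ΔZ = −(-0.274827)(0.604728)(-630.7) − (-0.274827)(-0.796432)(395.7) + (0.961494)(-575.9) = -745.15 m.
1° of latitude spans πR/180 = 111317 m, so Δφ = -745.15 / 111317 × 3600 = -24.098″.

Δφ = -24.1″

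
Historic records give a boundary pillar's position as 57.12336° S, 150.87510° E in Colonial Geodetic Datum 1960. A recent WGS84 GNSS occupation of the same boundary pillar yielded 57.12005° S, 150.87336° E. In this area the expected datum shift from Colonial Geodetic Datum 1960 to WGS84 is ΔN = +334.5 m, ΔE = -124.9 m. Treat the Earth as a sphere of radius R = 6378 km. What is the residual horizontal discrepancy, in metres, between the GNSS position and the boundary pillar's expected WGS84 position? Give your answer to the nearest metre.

39 m

Observed coordinate differences: Δφ = +0.00331°, Δλ = -0.00174°.
Converting to metres (1° lat = 111317 m, cos φ = 0.542832): observed ΔN = 368.5 m, observed ΔE = -105.1 m.
Subtracting the expected shift leaves a residual of 368.5 − (334.5) = 34.0 m north and -105.1 − (-124.9) = 19.8 m east.
Residual distance = √(34.0² + 19.8²) = 39.3 m.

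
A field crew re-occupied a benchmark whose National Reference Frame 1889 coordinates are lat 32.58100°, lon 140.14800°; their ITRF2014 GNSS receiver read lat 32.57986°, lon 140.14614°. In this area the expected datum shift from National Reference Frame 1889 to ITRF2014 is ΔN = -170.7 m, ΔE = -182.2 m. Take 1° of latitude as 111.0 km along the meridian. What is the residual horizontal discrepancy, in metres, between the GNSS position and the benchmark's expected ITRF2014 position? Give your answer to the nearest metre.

Observed coordinate differences: Δφ = -0.00114°, Δλ = -0.00186°.
Converting to metres (1° lat = 111000 m, cos φ = 0.842631): observed ΔN = -126.5 m, observed ΔE = -174.0 m.
Subtracting the expected shift leaves a residual of -126.5 − (-170.7) = 44.2 m north and -174.0 − (-182.2) = 8.2 m east.
Residual distance = √(44.2² + 8.2²) = 44.9 m.

45 m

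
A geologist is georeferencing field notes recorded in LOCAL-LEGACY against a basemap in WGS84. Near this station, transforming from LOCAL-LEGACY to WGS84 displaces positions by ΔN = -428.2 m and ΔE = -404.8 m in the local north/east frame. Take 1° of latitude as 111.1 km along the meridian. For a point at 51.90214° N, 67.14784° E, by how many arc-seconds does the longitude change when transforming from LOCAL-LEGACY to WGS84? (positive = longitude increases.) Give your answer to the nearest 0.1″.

Δλ = -21.3″

At latitude 51.90214°, cos φ = 0.617006.
1° of longitude at this latitude = 111.1 × cos φ = 68.55 km, so Δλ = -404.8 / 68549.4 = -0.0059052° = -21.259″.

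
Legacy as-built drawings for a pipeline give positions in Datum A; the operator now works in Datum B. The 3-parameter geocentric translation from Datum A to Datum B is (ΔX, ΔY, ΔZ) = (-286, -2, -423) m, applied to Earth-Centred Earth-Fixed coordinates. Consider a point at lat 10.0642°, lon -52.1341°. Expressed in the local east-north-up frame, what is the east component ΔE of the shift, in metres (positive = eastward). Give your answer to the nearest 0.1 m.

The local east axis at (φ, λ) is (−sin λ, cos λ, 0), so ΔE = −sin(-52.1341°)·(-286) + cos(-52.1341°)·(-2) = -227.01 m.

ΔE = -227.0 m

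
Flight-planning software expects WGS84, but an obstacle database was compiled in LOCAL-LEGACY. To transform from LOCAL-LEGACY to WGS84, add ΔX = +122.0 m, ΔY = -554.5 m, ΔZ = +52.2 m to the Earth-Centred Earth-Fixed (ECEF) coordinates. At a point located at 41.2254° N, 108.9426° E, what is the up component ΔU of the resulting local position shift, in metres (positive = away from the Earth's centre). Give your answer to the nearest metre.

At φ = 41.2254°, λ = 108.9426°: sin φ = 0.659023, cos φ = 0.752123, sin λ = 0.945844, cos λ = -0.324621.
ΔU = cos φ cos λ·ΔX + cos φ sin λ·ΔY + sin φ·ΔZ = (0.752123)(-0.324621)(122.0) + (0.752123)(0.945844)(-554.5) + (0.659023)(52.2) = -389.85 m.

ΔU = -390 m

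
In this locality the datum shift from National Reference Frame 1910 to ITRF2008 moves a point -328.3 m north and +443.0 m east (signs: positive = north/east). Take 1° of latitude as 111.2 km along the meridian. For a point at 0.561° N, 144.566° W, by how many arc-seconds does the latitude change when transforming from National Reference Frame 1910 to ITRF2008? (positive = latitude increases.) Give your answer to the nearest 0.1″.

Δφ = -10.6″

1° of latitude = 111.2 km, so Δφ = -328.3 / 111200 = -0.0029523° = -10.628″.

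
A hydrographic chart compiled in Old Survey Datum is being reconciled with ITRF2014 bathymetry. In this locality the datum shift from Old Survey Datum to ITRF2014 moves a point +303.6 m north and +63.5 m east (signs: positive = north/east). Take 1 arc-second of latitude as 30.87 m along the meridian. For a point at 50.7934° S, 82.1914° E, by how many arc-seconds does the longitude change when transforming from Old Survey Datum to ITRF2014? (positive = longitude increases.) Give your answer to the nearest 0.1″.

At latitude -50.7934°, cos φ = 0.632119.
1″ of longitude at this latitude = 30.87 × cos φ = 19.5135 m, so Δλ = 63.5 / 19.5135 = 3.254″.

Δλ = 3.3″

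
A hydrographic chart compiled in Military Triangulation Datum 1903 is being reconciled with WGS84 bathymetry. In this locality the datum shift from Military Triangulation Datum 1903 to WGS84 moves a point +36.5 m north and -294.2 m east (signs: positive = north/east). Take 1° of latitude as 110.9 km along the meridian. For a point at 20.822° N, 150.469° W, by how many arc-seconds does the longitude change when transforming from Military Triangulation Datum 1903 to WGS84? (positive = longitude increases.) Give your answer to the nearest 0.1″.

At latitude 20.822°, cos φ = 0.934689.
1° of longitude at this latitude = 110.9 × cos φ = 103.66 km, so Δλ = -294.2 / 103657.0 = -0.0028382° = -10.218″.

Δλ = -10.2″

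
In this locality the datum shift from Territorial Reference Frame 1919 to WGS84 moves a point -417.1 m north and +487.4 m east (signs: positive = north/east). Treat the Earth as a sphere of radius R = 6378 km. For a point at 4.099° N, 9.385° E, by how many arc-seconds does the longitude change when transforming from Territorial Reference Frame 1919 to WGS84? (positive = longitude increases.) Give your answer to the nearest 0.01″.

At latitude 4.099°, cos φ = 0.997442.
One radian of longitude at latitude φ spans R cos φ, so Δλ = ΔE / (R cos φ) = 487.4 / (6378000 × 0.997442) = 7.6615e-05 rad = 15.803″.

Δλ = 15.80″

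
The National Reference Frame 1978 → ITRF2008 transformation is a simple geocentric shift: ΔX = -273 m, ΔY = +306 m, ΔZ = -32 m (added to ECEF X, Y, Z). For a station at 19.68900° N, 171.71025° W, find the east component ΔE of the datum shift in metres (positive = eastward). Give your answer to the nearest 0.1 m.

ΔE = -342.2 m

At φ = 19.68900°, λ = -171.71025°: sin φ = 0.336915, cos φ = 0.941535, sin λ = -0.144179, cos λ = -0.989552.
ΔE = −sin λ·ΔX + cos λ·ΔY = −(-0.144179)·(-273) + (-0.989552)·(306) = -342.16 m.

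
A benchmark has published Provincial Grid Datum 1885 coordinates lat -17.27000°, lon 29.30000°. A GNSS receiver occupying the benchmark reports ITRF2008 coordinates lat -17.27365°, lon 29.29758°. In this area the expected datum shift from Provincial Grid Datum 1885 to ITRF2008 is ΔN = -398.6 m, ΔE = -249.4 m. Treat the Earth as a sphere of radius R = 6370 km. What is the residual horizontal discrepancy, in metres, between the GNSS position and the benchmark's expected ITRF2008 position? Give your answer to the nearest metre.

10 m

Observed coordinate differences: Δφ = -0.00365°, Δλ = -0.00242°.
Converting to metres (1° lat = 111177 m, cos φ = 0.954916): observed ΔN = -405.8 m, observed ΔE = -256.9 m.
Subtracting the expected shift leaves a residual of -405.8 − (-398.6) = -7.2 m north and -256.9 − (-249.4) = -7.5 m east.
Residual distance = √((-7.2)² + (-7.5)²) = 10.4 m.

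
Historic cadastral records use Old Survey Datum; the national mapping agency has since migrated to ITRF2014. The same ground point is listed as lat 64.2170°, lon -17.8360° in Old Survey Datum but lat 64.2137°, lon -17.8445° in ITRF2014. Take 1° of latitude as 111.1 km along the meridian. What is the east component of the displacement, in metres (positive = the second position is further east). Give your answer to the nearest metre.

Δφ = 64.2137° − 64.2170° = -0.0033°; Δλ = -17.8445° − -17.8360° = -0.0085°.
ΔN = Δφ × 111100 = -366.6 m; ΔE = Δλ × 111100 × cos(64.2170°) = -0.0085 × 111100 × 0.434964 = -410.8 m.

ΔE = -411 m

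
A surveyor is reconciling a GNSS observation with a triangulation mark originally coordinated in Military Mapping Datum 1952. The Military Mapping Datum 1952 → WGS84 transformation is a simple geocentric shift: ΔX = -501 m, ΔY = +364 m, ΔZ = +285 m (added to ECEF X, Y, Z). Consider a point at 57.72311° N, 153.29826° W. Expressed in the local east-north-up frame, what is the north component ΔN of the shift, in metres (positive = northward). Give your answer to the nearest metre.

ΔN = -88 m

The local north axis is (−sin φ cos λ, −sin φ sin λ, cos φ), giving ΔN = -378.412 + 138.288 + 152.193 = -87.93 m.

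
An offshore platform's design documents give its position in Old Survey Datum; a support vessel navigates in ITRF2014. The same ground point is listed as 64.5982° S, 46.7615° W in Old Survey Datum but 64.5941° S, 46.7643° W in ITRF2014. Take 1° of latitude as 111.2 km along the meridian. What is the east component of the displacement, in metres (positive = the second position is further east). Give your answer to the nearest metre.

Δφ = -64.5941° − -64.5982° = +0.0041°; Δλ = -46.7643° − -46.7615° = -0.0028°.
ΔN = Δφ × 111200 = 455.9 m; ΔE = Δλ × 111200 × cos(-64.5982°) = -0.0028 × 111200 × 0.428964 = -133.6 m.

ΔE = -134 m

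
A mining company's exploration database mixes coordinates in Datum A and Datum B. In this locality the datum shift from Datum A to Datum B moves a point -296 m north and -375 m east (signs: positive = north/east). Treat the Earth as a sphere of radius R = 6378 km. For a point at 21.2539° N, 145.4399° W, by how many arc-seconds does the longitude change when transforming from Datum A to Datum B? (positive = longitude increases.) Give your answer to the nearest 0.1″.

Δλ = -13.0″

At latitude 21.2539°, cos φ = 0.931983.
One radian of longitude at latitude φ spans R cos φ, so Δλ = ΔE / (R cos φ) = -375.0 / (6378000 × 0.931983) = -6.3087e-05 rad = -13.013″.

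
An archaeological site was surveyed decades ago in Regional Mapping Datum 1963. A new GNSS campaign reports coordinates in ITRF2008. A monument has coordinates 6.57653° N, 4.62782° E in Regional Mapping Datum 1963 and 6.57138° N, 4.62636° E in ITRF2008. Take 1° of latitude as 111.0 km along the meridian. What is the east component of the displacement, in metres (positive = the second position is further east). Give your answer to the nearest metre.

ΔE = -161 m

Δφ = 6.57138° − 6.57653° = -0.00515°; Δλ = 4.62636° − 4.62782° = -0.00146°.
ΔN = Δφ × 111000 = -571.6 m; ΔE = Δλ × 111000 × cos(6.57653°) = -0.00146 × 111000 × 0.993420 = -161.0 m.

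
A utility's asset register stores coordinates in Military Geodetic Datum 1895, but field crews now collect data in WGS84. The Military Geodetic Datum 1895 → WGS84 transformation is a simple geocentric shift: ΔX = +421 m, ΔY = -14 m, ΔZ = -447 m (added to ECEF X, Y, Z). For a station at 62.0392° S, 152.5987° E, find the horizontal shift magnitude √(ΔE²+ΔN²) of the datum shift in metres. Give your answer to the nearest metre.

The local east axis at (φ, λ) is (−sin λ, cos λ, 0), so ΔE = −sin(152.5987°)·421 + cos(152.5987°)·(-14) = -181.32 m.
The local north axis is (−sin φ cos λ, −sin φ sin λ, cos φ), giving ΔN = -330.136 − 5.691 − 209.584 = -545.41 m.
Horizontal magnitude = √(ΔE² + ΔN²) = √((-181.32)² + (-545.41)²) = 574.76 m.

575 m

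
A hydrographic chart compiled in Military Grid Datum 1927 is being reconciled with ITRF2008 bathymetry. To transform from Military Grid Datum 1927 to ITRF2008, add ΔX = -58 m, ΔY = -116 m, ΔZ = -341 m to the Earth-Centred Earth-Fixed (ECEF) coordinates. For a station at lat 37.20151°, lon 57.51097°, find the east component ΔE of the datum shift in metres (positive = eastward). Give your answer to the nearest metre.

ΔE = -13 m

At φ = 37.20151°, λ = 57.51097°: sin φ = 0.604620, cos φ = 0.796514, sin λ = 0.843494, cos λ = 0.537138.
ΔE = −sin λ·ΔX + cos λ·ΔY = −(0.843494)·(-58) + (0.537138)·(-116) = -13.39 m.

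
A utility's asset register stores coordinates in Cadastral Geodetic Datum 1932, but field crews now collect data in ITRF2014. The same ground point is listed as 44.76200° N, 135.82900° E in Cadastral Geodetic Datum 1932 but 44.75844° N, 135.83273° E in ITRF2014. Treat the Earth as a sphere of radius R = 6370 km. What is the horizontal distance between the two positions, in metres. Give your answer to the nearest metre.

Δφ = 44.75844° − 44.76200° = -0.00356°; Δλ = 135.83273° − 135.82900° = +0.00373°.
1° along a meridian = πR/180 = 111177 m.
ΔN = Δφ × 111177 = -395.8 m; ΔE = Δλ × 111177 × cos(44.76200°) = +0.00373 × 111177 × 0.710038 = 294.4 m.
Distance = √(ΔE² + ΔN²) = √(294.4² + (-395.8)²) = 493.3 m.

493 m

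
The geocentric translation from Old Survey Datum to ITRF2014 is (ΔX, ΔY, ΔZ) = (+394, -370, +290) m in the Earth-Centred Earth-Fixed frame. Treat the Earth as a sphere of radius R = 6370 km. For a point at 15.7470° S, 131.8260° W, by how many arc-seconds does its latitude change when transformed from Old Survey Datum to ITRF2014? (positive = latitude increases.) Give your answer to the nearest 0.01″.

sin φ = -0.271390, cos φ = 0.962469, sin λ = -0.745173, cos λ = -0.666871.
North component: ΔN = −sin φ cos λ·ΔX − sin φ sin λ·ΔY + cos φ·ΔZ = −(-0.271390)(-0.666871)(394) − (-0.271390)(-0.745173)(-370) + (0.962469)(290) = 282.64 m.
1° of latitude spans πR/180 = 111177 m, so Δφ = 282.64 / 111177 × 3600 = 9.152″.

Δφ = 9.15″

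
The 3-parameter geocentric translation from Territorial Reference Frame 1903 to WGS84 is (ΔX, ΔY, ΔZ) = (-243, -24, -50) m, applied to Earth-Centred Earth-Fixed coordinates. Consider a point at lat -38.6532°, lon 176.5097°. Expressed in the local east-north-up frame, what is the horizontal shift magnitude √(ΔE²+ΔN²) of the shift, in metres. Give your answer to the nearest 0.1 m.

118.1 m

The local east axis at (φ, λ) is (−sin λ, cos λ, 0), so ΔE = −sin(176.5097°)·(-243) + cos(176.5097°)·(-24) = 38.75 m.
The local north axis is (−sin φ cos λ, −sin φ sin λ, cos φ), giving ΔN = 151.497 − 0.913 − 39.047 = 111.54 m.
Horizontal magnitude = √(ΔE² + ΔN²) = √(38.75² + 111.54²) = 118.08 m.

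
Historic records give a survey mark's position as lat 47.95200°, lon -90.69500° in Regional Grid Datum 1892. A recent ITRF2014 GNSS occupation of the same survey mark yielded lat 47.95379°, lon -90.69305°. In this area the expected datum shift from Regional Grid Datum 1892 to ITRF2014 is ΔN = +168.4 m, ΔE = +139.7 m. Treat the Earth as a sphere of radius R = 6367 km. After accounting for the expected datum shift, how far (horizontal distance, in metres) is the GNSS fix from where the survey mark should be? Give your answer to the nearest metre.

Observed coordinate differences: Δφ = +0.00179°, Δλ = +0.00195°.
Converting to metres (1° lat = 111125 m, cos φ = 0.669753): observed ΔN = 198.9 m, observed ΔE = 145.1 m.
Subtracting the expected shift leaves a residual of 198.9 − (168.4) = 30.5 m north and 145.1 − (139.7) = 5.4 m east.
Residual distance = √(30.5² + 5.4²) = 31.0 m.

31 m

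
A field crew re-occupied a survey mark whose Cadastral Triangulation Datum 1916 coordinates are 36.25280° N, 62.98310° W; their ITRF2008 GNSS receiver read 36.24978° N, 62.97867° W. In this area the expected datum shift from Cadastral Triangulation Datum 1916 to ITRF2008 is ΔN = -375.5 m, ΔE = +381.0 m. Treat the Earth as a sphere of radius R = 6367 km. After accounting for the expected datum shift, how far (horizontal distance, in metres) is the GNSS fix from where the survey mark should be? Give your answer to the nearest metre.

Observed coordinate differences: Δφ = -0.00302°, Δλ = +0.00443°.
Converting to metres (1° lat = 111125 m, cos φ = 0.806416): observed ΔN = -335.6 m, observed ΔE = 397.0 m.
Subtracting the expected shift leaves a residual of -335.6 − (-375.5) = 39.9 m north and 397.0 − (381.0) = 16.0 m east.
Residual distance = √(39.9² + 16.0²) = 43.0 m.

43 m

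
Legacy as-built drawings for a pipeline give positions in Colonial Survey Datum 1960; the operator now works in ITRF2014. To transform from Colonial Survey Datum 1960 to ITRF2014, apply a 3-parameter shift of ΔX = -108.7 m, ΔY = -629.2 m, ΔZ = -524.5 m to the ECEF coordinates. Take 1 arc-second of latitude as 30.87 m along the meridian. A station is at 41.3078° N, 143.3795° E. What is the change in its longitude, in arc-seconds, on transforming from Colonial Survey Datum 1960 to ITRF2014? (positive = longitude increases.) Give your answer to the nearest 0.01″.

sin φ = 0.660104, cos φ = 0.751174, sin λ = 0.596512, cos λ = -0.802604.
East component: ΔE = −sin λ·ΔX + cos λ·ΔY = −(0.596512)(-108.7) + (-0.802604)(-629.2) = 569.84 m.
1° of latitude spans 3600 × 30.87 = 111132 m; at latitude φ, 1° of longitude spans that × cos φ = 83479.5 m, so Δλ = 569.84 / 83479.5 × 3600 = 24.574″.

Δλ = 24.57″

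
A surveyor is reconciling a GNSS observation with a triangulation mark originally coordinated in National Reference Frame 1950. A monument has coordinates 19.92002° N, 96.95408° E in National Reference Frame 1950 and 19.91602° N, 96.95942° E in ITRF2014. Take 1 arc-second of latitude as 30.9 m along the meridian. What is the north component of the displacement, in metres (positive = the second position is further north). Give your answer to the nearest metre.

Δφ = 19.91602° − 19.92002° = -0.00400°; Δλ = 96.95942° − 96.95408° = +0.00534°.
1° of latitude = 3600 × 30.90 = 111240 m.
ΔN = Δφ × 111240 = -445.0 m; ΔE = Δλ × 111240 × cos(19.92002°) = +0.00534 × 111240 × 0.940169 = 558.5 m.

ΔN = -445 m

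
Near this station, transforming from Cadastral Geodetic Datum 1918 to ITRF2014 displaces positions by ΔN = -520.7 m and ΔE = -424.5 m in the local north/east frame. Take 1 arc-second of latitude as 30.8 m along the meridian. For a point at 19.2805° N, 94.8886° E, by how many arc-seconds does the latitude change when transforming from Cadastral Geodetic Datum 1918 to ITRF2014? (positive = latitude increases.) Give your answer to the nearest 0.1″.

Δφ = -16.9″

1″ of latitude = 30.80 m, so Δφ = -520.7 / 30.80 = -16.906″.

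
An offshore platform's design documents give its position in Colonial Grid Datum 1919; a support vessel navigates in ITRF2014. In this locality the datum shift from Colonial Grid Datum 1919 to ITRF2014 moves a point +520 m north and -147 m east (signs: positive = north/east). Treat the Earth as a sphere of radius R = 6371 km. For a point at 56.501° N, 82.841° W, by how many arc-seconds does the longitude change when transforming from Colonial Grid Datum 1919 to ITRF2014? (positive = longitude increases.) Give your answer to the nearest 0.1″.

Δλ = -8.6″

At latitude 56.501°, cos φ = 0.551922.
One radian of longitude at latitude φ spans R cos φ, so Δλ = ΔE / (R cos φ) = -147.0 / (6371000 × 0.551922) = -4.1805e-05 rad = -8.623″.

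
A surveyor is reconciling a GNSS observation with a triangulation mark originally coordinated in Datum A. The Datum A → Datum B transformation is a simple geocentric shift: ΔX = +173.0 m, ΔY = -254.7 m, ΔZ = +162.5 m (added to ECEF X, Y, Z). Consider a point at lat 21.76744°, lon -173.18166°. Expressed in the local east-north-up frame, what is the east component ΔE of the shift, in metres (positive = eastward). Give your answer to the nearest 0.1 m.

At φ = 21.76744°, λ = -173.18166°: sin φ = 0.370840, cos φ = 0.928697, sin λ = -0.118722, cos λ = -0.992928.
ΔE = −sin λ·ΔX + cos λ·ΔY = −(-0.118722)·(173.0) + (-0.992928)·(-254.7) = 273.44 m.

ΔE = 273.4 m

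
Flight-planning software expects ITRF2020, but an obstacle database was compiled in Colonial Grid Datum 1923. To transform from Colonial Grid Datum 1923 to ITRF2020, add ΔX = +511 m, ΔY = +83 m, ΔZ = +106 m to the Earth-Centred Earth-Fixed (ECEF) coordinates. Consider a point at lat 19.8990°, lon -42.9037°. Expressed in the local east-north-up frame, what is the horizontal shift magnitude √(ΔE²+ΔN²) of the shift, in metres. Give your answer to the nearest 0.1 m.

The local east axis at (φ, λ) is (−sin λ, cos λ, 0), so ΔE = −sin(-42.9037°)·511 + cos(-42.9037°)·83 = 408.67 m.
The local north axis is (−sin φ cos λ, −sin φ sin λ, cos φ), giving ΔN = -127.400 + 19.232 + 99.671 = -8.50 m.
Horizontal magnitude = √(ΔE² + ΔN²) = √(408.67² + (-8.50)²) = 408.76 m.

408.8 m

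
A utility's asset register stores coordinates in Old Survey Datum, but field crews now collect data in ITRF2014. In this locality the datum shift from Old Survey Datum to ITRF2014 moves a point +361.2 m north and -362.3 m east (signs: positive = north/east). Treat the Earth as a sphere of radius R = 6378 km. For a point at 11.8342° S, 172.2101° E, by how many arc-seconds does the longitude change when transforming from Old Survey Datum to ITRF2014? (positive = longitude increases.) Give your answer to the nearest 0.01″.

Δλ = -11.97″

At latitude -11.8342°, cos φ = 0.978745.
One radian of longitude at latitude φ spans R cos φ, so Δλ = ΔE / (R cos φ) = -362.3 / (6378000 × 0.978745) = -5.8038e-05 rad = -11.971″.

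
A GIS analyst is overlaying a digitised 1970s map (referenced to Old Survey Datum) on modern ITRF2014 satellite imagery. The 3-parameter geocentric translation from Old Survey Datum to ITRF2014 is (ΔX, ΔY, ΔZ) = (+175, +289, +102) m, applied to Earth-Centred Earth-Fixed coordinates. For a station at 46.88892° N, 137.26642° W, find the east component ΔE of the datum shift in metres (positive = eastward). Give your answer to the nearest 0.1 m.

ΔE = -93.5 m

At φ = 46.88892°, λ = -137.26642°: sin φ = 0.730030, cos φ = 0.683415, sin λ = -0.678590, cos λ = -0.734517.
ΔE = −sin λ·ΔX + cos λ·ΔY = −(-0.678590)·(175) + (-0.734517)·(289) = -93.52 m.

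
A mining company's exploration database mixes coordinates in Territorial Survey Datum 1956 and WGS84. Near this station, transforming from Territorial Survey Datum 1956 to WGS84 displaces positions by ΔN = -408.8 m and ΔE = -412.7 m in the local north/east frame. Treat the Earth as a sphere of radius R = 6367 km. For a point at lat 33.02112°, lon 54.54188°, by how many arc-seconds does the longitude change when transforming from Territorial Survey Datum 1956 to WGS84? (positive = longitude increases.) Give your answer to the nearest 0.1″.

Δλ = -15.9″

At latitude 33.02112°, cos φ = 0.838470.
One radian of longitude at latitude φ spans R cos φ, so Δλ = ΔE / (R cos φ) = -412.7 / (6367000 × 0.838470) = -7.7306e-05 rad = -15.945″.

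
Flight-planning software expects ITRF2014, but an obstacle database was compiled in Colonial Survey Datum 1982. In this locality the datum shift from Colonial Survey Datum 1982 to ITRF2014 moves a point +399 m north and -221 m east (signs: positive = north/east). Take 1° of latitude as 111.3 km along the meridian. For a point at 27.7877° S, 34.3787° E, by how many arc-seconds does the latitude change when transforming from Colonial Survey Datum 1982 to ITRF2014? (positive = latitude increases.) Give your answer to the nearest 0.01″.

Δφ = 12.91″

1° of latitude = 111.3 km, so Δφ = 399.0 / 111300 = 0.0035849° = 12.906″.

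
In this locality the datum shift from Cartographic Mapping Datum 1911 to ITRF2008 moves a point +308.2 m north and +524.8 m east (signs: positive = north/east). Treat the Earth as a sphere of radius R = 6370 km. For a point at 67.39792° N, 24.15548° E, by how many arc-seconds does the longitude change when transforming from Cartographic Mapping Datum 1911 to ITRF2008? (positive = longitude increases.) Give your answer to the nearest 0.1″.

Δλ = 44.2″

At latitude 67.39792°, cos φ = 0.384329.
One radian of longitude at latitude φ spans R cos φ, so Δλ = ΔE / (R cos φ) = 524.8 / (6370000 × 0.384329) = 2.1436e-04 rad = 44.216″.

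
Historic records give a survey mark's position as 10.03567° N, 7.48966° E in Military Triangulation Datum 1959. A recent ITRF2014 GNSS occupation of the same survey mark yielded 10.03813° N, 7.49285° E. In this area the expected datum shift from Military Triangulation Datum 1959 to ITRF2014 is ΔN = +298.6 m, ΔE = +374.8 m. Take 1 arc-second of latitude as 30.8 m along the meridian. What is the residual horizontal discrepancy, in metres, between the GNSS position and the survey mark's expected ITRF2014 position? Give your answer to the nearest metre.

Observed coordinate differences: Δφ = +0.00246°, Δλ = +0.00319°.
Converting to metres (1° lat = 110880 m, cos φ = 0.984699): observed ΔN = 272.8 m, observed ΔE = 348.3 m.
Subtracting the expected shift leaves a residual of 272.8 − (298.6) = -25.8 m north and 348.3 − (374.8) = -26.5 m east.
Residual distance = √((-25.8)² + (-26.5)²) = 37.0 m.

37 m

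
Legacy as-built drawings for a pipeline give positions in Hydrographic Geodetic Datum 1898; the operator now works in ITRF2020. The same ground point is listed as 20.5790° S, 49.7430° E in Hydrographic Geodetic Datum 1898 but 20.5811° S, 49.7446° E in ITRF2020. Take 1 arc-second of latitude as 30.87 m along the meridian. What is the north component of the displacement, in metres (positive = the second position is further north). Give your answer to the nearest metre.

ΔN = -233 m

Δφ = -20.5811° − -20.5790° = -0.0021°; Δλ = 49.7446° − 49.7430° = +0.0016°.
1° of latitude = 3600 × 30.87 = 111132 m.
ΔN = Δφ × 111132 = -233.4 m; ΔE = Δλ × 111132 × cos(-20.5790°) = +0.0016 × 111132 × 0.936188 = 166.5 m.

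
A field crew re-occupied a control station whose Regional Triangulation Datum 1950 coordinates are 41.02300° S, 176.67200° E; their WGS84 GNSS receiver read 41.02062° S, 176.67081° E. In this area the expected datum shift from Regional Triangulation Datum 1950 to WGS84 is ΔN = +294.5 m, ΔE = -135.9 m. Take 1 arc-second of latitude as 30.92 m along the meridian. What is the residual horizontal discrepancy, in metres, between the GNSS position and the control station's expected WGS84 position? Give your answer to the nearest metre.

Observed coordinate differences: Δφ = +0.00238°, Δλ = -0.00119°.
Converting to metres (1° lat = 111312 m, cos φ = 0.754446): observed ΔN = 264.9 m, observed ΔE = -99.9 m.
Subtracting the expected shift leaves a residual of 264.9 − (294.5) = -29.6 m north and -99.9 − (-135.9) = 36.0 m east.
Residual distance = √((-29.6)² + 36.0²) = 46.6 m.

47 m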